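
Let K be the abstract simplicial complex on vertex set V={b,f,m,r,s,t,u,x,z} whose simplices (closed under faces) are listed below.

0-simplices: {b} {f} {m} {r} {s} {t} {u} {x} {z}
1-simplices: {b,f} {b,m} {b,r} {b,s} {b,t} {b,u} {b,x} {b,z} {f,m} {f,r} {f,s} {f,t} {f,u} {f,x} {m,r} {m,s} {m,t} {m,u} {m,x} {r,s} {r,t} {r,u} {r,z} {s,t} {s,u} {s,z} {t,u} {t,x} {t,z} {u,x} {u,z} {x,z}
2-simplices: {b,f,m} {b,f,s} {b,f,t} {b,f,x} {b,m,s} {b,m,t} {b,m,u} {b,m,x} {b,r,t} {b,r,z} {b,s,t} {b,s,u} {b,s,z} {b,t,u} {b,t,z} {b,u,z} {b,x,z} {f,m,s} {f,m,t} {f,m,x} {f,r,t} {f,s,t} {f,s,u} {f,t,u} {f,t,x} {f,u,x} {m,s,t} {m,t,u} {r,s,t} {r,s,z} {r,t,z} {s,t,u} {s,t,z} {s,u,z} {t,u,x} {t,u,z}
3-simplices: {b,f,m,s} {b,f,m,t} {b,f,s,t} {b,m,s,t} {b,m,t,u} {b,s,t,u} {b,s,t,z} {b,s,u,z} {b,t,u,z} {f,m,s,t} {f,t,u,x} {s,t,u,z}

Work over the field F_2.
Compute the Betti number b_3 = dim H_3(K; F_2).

b_3=2

n_0=9 n_1=32 n_2=36 n_3=12  [Z2]
∂1: piv[bf,bm,br,bs,bt,bu,bx,bz] rk=8  ker:fm,fr,fs,ft,fu,fx,mr,ms,mt,mu,mx,rs,rt,ru,rz,st,su,sz,tu,tx,tz,ux,uz,xz
∂2: piv[bfm,bfs,bft,bfx,bms,bmt,bmu,bmx,brt,brz,bst,bsu,bsz,btu,btz,buz,bxz,frt,fsu,ftx,fux,rst] rk=22  ker:fms,fmt,fmx,fst,ftu,mst,mtu,rsz,rtz,stu,stz,suz,tux,tuz
∂3: piv[bfms,bfmt,bfst,bmst,bmtu,bstu,bstz,bsuz,btuz,ftux] rk=10  ker:fmst,stuz
b_3=(12−10)−0=2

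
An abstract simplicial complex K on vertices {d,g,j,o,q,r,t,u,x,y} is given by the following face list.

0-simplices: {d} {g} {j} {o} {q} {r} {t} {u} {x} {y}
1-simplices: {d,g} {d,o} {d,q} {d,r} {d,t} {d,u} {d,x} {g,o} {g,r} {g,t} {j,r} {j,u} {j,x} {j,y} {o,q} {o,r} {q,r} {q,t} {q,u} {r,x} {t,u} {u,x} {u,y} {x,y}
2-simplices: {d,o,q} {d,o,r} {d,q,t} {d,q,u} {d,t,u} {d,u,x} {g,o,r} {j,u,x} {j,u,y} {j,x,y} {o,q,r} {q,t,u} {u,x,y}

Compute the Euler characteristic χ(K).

χ(K)=-1

n_0=10 n_1=24 n_2=13
χ=+10−24+13=-1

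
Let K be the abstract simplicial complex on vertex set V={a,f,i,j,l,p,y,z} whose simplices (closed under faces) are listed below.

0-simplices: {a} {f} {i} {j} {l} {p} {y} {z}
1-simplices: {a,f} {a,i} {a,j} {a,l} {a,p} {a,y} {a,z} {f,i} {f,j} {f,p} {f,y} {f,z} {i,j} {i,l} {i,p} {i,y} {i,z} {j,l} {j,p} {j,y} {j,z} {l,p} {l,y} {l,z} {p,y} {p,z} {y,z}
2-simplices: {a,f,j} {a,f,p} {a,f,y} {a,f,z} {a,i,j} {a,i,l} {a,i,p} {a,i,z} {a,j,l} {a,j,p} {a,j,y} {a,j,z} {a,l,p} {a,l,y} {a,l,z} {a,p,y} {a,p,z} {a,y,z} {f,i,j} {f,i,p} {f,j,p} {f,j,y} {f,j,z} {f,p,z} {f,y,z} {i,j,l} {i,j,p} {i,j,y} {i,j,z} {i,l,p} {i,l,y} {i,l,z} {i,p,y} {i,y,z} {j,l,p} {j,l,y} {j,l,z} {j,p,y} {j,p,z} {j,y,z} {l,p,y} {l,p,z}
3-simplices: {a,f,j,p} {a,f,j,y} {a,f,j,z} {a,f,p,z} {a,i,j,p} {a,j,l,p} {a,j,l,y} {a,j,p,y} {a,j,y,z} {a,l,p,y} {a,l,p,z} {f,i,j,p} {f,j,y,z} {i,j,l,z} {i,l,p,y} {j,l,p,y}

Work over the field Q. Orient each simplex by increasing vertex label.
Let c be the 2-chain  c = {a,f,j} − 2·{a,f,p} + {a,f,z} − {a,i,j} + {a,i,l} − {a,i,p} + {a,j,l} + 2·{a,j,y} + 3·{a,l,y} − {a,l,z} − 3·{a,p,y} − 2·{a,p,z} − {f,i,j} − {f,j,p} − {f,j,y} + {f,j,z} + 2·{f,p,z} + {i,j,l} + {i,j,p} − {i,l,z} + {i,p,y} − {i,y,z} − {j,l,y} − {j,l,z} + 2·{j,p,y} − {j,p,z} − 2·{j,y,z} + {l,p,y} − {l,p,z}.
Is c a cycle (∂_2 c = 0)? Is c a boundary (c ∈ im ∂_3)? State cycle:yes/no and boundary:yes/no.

cycle:no boundary:no

n_0=8 n_1=27 n_2=42 n_3=16  [Q]
∂1: piv[af,ai,aj,al,ap,ay,az] rk=7  ker:fi,fj,fp,fy,fz,ij,il,ip,iy,iz,jl,jp,jy,jz,lp,ly,lz,py,pz,yz
∂2: piv[afj,afp,afy,afz,aij,ail,aip,aiz,ajl,ajp,ajy,ajz,alp,aly,alz,apy,apz,ayz,fij,ijy] rk=20  ker:fip,fjp,fjy,fjz,fpz,fyz,ijl,ijp,ijz,ilp,ily,ilz,ipy,iyz,jlp,jly,jlz,jpy,jpz,jyz,lpy,lpz
∂3: piv[afjp,afjy,afjz,afpz,aijp,ajlp,ajly,ajpy,ajyz,alpy,alpz,fijp,fjyz,ijlz,ilpy] rk=15  ker:jlpy
∂2c = −{a,i} + 3·{a,j} − 2·{a,p} − 2·{a,y} + 2·{a,z} − {f,i} + {f,j} + {f,p} + {f,y} − 2·{f,z} − {i,l} − {i,p} − 2·{i,y} + 2·{i,z} + {j,p} − 2·{j,y} + 5·{j,z} + {l,y} − 2·{l,z} + {p,y} − 2·{p,z} − 3·{y,z}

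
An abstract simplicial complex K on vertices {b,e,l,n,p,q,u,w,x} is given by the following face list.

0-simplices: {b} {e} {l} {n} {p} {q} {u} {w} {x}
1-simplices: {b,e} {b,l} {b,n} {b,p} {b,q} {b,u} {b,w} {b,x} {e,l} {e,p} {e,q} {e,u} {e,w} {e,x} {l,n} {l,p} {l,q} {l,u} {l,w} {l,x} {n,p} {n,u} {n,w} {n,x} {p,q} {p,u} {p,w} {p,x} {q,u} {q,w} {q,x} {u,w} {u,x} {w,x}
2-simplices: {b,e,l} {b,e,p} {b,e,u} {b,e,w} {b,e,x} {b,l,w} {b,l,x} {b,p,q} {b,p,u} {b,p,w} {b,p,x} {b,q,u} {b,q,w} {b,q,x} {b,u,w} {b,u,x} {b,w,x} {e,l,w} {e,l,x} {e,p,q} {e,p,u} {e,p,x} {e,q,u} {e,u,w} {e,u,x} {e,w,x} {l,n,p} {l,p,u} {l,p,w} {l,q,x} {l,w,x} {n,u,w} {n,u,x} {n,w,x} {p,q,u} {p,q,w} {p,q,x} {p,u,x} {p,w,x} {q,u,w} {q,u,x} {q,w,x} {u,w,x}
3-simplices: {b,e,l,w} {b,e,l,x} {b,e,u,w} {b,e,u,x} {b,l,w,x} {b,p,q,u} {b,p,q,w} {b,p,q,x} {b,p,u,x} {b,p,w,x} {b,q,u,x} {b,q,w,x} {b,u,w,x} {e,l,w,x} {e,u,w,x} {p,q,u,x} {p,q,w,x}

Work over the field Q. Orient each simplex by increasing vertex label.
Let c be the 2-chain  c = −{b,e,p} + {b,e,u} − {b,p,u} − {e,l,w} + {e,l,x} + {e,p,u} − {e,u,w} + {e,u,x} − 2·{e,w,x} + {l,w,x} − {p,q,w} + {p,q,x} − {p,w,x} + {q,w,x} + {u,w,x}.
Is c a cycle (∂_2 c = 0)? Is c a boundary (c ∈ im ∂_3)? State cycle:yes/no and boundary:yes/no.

n_0=9 n_1=34 n_2=43 n_3=17  [Q]
∂1: piv[be,bl,bn,bp,bq,bu,bw,bx] rk=8  ker:el,ep,eq,eu,ew,ex,ln,lp,lq,lu,lw,lx,np,nu,nw,nx,pq,pu,pw,px,qu,qw,qx,uw,ux,wx
∂2: piv[bel,bep,beu,bew,bex,blw,blx,bpq,bpu,bpw,bpx,bqu,bqw,bqx,buw,bux,bwx,epq,lnp,lpu,lpw,lqx,nuw,nux] rk=24  ker:elw,elx,epu,epx,equ,euw,eux,ewx,lwx,nwx,pqu,pqw,pqx,pux,pwx,quw,qux,qwx,uwx
∂3: piv[belw,belx,beuw,beux,blwx,bpqu,bpqw,bpqx,bpux,bpwx,bqux,bqwx,buwx,elwx] rk=14  ker:euwx,pqux,pqwx
∂2c = 0
c vs im∂3: residual ≠ 0 ⇒ not boundary

cycle:yes boundary:no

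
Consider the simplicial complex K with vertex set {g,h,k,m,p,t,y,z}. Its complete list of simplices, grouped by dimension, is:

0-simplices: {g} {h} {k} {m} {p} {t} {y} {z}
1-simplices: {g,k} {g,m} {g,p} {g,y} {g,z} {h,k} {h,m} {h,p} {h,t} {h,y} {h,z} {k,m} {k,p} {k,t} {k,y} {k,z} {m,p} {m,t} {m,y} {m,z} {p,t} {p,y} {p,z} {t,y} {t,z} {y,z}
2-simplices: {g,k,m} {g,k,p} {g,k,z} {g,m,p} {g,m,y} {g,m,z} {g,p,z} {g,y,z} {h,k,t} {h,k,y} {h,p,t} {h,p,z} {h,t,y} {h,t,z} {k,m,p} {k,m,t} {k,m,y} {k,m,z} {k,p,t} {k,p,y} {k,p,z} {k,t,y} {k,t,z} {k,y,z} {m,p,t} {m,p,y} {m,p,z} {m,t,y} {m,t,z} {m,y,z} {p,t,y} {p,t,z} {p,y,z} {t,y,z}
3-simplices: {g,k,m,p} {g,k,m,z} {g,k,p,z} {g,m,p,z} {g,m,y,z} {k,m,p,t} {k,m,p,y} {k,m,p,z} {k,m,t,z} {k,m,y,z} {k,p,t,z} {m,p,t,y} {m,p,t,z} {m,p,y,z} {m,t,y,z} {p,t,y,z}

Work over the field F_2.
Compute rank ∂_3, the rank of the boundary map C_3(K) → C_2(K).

n_0=8 n_1=26 n_2=34 n_3=16  [Z2]
∂1: piv[gk,gm,gp,gy,gz,hk,ht] rk=7  ker:hm,hp,hy,hz,km,kp,kt,ky,kz,mp,mt,my,mz,pt,py,pz,ty,tz,yz
∂2: piv[gkm,gkp,gkz,gmp,gmy,gmz,gpz,gyz,hkt,hky,hpt,hpz,hty,htz,kmt,kmy,kpt,kpy] rk=18  ker:kmp,kmz,kpz,kty,ktz,kyz,mpt,mpy,mpz,mty,mtz,myz,pty,ptz,pyz,tyz
∂3: piv[gkmp,gkmz,gkpz,gmpz,gmyz,kmpt,kmpy,kmtz,kmyz,kptz,mpty,mpyz,mtyz] rk=13  ker:kmpz,mptz,ptyz
rk∂_3=13

rank∂_3=13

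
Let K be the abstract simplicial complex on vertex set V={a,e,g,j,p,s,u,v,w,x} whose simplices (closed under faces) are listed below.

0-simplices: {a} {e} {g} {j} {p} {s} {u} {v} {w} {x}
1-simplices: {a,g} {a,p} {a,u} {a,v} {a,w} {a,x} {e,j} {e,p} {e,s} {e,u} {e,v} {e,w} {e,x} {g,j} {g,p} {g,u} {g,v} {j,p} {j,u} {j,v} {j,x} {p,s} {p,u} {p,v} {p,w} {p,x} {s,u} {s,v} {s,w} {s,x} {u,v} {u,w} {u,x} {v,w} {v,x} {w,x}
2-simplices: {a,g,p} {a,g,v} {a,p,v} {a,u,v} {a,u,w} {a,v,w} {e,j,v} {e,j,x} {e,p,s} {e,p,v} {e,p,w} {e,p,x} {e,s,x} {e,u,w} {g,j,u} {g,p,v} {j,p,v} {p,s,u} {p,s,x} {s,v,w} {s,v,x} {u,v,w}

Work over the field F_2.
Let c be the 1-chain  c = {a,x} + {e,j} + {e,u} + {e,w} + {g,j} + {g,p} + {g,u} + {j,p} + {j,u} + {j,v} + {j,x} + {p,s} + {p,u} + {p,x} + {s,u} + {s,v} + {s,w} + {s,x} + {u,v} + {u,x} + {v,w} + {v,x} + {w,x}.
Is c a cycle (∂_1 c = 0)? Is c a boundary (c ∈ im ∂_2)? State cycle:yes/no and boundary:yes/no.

cycle:no boundary:no

n_0=10 n_1=36 n_2=22  [Z2]
∂1: piv[ag,ap,au,av,aw,ax,ej,ep,es] rk=9  ker:eu,ev,ew,ex,gj,gp,gu,gv,jp,ju,jv,jx,ps,pu,pv,pw,px,su,sv,sw,sx,uv,uw,ux,vw,vx,wx
∂2: piv[agp,agv,apv,auv,auw,avw,ejv,ejx,eps,epv,epw,epx,esx,euw,gju,jpv,psu,svw,svx] rk=19  ker:gpv,psx,uvw
∂1c = {a} + {e} + {g} + {p} + {s} + {u} + {v} + {x}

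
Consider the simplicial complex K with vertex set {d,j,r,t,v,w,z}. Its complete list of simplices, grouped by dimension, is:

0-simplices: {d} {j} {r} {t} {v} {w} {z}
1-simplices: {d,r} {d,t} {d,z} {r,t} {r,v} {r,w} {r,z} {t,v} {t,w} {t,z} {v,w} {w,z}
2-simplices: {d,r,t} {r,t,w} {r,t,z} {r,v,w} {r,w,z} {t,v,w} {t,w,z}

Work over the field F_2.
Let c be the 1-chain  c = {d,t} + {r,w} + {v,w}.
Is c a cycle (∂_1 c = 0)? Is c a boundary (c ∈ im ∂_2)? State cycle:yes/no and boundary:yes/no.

n_0=7 n_1=12 n_2=7  [Z2]
∂1: piv[dr,dt,dz,rv,rw] rk=5  ker:rt,rz,tv,tw,tz,vw,wz
∂2: piv[drt,rtw,rtz,rvw,rwz,tvw] rk=6  ker:twz
∂1c = {d} + {r} + {t} + {v}

cycle:no boundary:no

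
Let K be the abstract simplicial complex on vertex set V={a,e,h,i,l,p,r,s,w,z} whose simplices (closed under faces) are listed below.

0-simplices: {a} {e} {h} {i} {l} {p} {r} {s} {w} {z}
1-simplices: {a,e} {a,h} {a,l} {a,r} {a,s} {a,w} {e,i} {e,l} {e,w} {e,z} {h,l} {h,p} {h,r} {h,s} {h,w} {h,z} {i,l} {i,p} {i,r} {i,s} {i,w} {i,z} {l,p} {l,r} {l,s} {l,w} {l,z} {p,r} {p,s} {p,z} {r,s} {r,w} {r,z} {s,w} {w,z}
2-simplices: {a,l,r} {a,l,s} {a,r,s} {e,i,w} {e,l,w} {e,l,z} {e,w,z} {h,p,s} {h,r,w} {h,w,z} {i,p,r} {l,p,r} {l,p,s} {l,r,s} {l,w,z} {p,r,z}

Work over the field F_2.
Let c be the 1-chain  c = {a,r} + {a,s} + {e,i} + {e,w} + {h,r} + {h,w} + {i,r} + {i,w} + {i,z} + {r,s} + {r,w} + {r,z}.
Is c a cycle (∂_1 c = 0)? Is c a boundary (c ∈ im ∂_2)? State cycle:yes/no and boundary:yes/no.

cycle:yes boundary:no

n_0=10 n_1=35 n_2=16  [Z2]
∂1: piv[ae,ah,al,ar,as,aw,ei,ez,hp] rk=9  ker:el,ew,hl,hr,hs,hw,hz,il,ip,ir,is,iw,iz,lp,lr,ls,lw,lz,pr,ps,pz,rs,rw,rz,sw,wz
∂2: piv[alr,als,ars,eiw,elw,elz,ewz,hps,hrw,hwz,ipr,lpr,lps,prz] rk=14  ker:lrs,lwz
∂1c = 0
c vs im∂2: residual ≠ 0 ⇒ not boundary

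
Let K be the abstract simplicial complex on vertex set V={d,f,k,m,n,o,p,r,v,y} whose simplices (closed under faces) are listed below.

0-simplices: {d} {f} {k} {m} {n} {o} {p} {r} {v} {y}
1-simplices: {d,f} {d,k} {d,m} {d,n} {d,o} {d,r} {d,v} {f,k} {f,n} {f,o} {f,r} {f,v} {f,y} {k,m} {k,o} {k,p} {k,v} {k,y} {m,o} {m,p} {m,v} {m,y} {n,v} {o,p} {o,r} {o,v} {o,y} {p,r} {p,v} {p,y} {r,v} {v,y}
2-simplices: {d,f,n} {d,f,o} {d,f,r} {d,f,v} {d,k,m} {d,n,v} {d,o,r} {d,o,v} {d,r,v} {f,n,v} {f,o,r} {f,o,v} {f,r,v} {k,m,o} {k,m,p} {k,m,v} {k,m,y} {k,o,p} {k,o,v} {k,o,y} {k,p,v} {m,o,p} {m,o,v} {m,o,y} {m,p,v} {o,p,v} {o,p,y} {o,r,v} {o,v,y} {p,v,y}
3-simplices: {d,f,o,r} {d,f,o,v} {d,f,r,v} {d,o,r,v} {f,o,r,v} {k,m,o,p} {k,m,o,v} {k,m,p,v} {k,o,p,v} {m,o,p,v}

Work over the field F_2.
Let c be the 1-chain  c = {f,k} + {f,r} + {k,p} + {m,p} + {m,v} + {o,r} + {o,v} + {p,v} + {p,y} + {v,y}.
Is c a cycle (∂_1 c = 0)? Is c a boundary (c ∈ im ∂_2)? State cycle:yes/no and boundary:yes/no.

n_0=10 n_1=32 n_2=30 n_3=10  [Z2]
∂1: piv[df,dk,dm,dn,do,dr,dv,fy,kp] rk=9  ker:fk,fn,fo,fr,fv,km,ko,kv,ky,mo,mp,mv,my,nv,op,or,ov,oy,pr,pv,py,rv,vy
∂2: piv[dfn,dfo,dfr,dfv,dkm,dnv,dor,dov,drv,kmo,kmp,kmv,kmy,kop,kov,koy,kpv,opy,ovy] rk=19  ker:fnv,for,fov,frv,mop,mov,moy,mpv,opv,orv,pvy
∂3: piv[dfor,dfov,dfrv,dorv,kmop,kmov,kmpv,kopv] rk=8  ker:forv,mopv
∂1c = 0
c vs im∂2: residual ≠ 0 ⇒ not boundary

cycle:yes boundary:no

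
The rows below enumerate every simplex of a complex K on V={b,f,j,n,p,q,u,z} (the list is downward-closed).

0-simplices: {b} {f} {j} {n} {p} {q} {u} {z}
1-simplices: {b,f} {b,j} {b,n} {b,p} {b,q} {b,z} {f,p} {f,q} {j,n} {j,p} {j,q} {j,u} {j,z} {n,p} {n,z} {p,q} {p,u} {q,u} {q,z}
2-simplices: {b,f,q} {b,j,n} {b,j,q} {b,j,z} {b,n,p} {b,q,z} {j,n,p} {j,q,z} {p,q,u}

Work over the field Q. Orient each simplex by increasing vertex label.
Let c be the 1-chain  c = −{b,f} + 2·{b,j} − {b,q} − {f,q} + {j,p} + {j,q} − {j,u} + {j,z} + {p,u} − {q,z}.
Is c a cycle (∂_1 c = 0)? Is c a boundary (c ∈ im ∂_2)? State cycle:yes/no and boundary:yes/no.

n_0=8 n_1=19 n_2=9  [Q]
∂1: piv[bf,bj,bn,bp,bq,bz,ju] rk=7  ker:fp,fq,jn,jp,jq,jz,np,nz,pq,pu,qu,qz
∂2: piv[bfq,bjn,bjq,bjz,bnp,bqz,jnp,pqu] rk=8  ker:jqz
∂1c = 0
c vs im∂2: residual ≠ 0 ⇒ not boundary

cycle:yes boundary:no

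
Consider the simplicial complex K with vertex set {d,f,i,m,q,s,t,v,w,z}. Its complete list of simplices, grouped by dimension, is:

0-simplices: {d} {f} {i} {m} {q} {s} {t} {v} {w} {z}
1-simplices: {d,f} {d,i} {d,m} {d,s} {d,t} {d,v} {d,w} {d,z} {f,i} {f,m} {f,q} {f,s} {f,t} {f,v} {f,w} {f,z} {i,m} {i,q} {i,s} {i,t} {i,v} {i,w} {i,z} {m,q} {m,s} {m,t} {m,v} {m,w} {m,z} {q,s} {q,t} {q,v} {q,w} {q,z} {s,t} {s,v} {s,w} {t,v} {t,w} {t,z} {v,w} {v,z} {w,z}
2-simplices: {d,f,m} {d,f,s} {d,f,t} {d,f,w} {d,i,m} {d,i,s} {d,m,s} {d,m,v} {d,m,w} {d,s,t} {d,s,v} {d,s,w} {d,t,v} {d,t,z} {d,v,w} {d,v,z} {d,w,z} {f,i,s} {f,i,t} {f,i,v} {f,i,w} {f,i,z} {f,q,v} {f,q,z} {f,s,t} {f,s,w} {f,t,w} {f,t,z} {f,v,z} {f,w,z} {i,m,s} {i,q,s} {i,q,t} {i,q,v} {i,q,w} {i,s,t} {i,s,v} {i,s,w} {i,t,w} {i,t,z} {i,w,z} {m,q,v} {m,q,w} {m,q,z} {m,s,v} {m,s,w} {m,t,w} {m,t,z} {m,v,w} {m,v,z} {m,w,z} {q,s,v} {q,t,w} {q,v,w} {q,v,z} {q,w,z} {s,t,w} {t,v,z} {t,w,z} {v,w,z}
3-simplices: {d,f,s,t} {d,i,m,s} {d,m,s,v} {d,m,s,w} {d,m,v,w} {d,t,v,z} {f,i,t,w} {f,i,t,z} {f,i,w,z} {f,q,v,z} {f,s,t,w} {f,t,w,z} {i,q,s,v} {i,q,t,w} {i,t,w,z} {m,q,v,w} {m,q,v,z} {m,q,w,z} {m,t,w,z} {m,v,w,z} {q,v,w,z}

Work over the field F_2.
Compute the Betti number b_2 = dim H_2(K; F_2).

n_0=10 n_1=43 n_2=60 n_3=21  [Z2]
∂1: piv[df,di,dm,ds,dt,dv,dw,dz,fq] rk=9  ker:fi,fm,fs,ft,fv,fw,fz,im,iq,is,it,iv,iw,iz,mq,ms,mt,mv,mw,mz,qs,qt,qv,qw,qz,st,sv,sw,tv,tw,tz,vw,vz,wz
∂2: piv[dfm,dfs,dft,dfw,dim,dis,dms,dmv,dmw,dst,dsv,dsw,dtv,dtz,dvw,dvz,dwz,fis,fit,fiv,fiw,fiz,fqv,fqz,ftw,ftz,fvz,iqs,iqt,iqv,iqw,mqv,mqz,mtw] rk=34  ker:fst,fsw,fwz,ims,ist,isv,isw,itw,itz,iwz,mqw,msv,msw,mtz,mvw,mvz,mwz,qsv,qtw,qvw,qvz,qwz,stw,tvz,twz,vwz
∂3: piv[dfst,dims,dmsv,dmsw,dmvw,dtvz,fitw,fitz,fiwz,fqvz,fstw,ftwz,iqsv,iqtw,mqvw,mqvz,mqwz,mtwz,mvwz] rk=19  ker:itwz,qvwz
b_2=(60−34)−19=7

b_2=7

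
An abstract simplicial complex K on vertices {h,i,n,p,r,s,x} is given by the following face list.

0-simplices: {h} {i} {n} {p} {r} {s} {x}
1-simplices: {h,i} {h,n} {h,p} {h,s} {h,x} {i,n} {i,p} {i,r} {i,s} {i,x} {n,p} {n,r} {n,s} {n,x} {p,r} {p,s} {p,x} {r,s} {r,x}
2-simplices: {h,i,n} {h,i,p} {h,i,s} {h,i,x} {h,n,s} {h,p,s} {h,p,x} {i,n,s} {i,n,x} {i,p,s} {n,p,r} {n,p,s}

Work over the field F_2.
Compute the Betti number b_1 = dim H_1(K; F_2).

b_1=3

n_0=7 n_1=19 n_2=12  [Z2]
∂1: piv[hi,hn,hp,hs,hx,ir] rk=6  ker:in,ip,is,ix,np,nr,ns,nx,pr,ps,px,rs,rx
∂2: piv[hin,hip,his,hix,hns,hps,hpx,inx,npr,nps] rk=10  ker:ins,ips
b_1=(19−6)−10=3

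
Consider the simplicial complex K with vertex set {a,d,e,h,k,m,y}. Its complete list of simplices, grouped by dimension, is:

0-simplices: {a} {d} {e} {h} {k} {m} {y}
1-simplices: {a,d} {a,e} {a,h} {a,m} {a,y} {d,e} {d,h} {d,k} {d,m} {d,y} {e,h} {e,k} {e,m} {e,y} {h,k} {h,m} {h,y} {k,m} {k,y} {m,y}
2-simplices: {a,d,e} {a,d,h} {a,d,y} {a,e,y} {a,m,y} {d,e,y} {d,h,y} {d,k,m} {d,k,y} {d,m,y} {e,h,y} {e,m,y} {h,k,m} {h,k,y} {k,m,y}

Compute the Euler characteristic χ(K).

χ(K)=2

n_0=7 n_1=20 n_2=15
χ=+7−20+15=2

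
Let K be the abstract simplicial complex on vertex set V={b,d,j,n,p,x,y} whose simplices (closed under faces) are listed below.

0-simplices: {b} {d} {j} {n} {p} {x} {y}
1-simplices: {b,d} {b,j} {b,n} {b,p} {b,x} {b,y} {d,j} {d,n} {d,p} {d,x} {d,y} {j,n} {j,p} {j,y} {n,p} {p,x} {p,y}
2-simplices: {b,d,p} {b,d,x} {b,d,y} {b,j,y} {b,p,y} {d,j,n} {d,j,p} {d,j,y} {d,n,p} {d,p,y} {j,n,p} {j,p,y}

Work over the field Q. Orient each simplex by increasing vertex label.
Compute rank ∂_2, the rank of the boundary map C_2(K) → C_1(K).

n_0=7 n_1=17 n_2=12  [Q]
∂1: piv[bd,bj,bn,bp,bx,by] rk=6  ker:dj,dn,dp,dx,dy,jn,jp,jy,np,px,py
∂2: piv[bdp,bdx,bdy,bjy,bpy,djn,djp,djy,dnp] rk=9  ker:dpy,jnp,jpy
rk∂_2=9

rank∂_2=9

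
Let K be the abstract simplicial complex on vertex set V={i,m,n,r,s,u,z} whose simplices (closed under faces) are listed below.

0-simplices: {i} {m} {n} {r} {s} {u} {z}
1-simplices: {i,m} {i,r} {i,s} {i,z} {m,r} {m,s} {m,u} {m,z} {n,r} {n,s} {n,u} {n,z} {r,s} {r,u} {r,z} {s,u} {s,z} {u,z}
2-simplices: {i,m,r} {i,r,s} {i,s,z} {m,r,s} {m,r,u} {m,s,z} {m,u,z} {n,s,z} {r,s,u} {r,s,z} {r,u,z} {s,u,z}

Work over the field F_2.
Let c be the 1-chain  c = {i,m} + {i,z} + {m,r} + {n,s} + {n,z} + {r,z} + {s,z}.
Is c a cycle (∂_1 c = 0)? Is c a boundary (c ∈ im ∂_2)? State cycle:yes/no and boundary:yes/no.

n_0=7 n_1=18 n_2=12  [Z2]
∂1: piv[im,ir,is,iz,mu,nr] rk=6  ker:mr,ms,mz,ns,nu,nz,rs,ru,rz,su,sz,uz
∂2: piv[imr,irs,isz,mrs,mru,msz,muz,nsz,rsu,rsz] rk=10  ker:ruz,suz
∂1c = 0
c vs im∂2: reduces to 0 ⇒ boundary

cycle:yes boundary:yes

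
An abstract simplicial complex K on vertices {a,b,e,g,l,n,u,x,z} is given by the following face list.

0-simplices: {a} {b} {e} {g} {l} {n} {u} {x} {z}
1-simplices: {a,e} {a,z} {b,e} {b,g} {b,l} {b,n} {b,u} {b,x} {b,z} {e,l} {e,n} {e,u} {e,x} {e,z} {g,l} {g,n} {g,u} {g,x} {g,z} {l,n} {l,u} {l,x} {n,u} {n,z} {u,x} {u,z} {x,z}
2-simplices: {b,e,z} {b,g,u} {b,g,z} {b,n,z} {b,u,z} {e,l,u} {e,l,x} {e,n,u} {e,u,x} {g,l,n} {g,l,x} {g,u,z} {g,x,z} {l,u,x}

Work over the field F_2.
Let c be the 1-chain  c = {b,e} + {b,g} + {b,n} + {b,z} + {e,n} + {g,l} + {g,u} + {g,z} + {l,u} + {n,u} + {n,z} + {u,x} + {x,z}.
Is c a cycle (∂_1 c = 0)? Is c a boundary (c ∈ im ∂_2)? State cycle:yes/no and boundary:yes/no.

n_0=9 n_1=27 n_2=14  [Z2]
∂1: piv[ae,az,be,bg,bl,bn,bu,bx] rk=8  ker:bz,el,en,eu,ex,ez,gl,gn,gu,gx,gz,ln,lu,lx,nu,nz,ux,uz,xz
∂2: piv[bez,bgu,bgz,bnz,buz,elu,elx,enu,eux,gln,glx,gxz] rk=12  ker:guz,lux
∂1c = 0
c vs im∂2: residual ≠ 0 ⇒ not boundary

cycle:yes boundary:no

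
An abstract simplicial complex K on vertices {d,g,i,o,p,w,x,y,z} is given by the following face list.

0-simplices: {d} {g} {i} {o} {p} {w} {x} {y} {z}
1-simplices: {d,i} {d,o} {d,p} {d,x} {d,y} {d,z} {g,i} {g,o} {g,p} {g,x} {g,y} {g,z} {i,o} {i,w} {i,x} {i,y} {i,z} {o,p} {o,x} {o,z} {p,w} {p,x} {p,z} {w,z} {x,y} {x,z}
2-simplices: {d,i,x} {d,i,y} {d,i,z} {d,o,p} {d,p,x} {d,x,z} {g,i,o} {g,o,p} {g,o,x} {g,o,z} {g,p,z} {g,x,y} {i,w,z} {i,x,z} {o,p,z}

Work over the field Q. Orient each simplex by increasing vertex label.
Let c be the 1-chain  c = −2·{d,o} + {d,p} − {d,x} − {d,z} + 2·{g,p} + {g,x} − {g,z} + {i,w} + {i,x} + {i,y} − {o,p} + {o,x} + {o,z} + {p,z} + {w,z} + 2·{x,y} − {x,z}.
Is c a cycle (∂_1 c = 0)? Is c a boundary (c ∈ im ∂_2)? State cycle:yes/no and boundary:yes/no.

n_0=9 n_1=26 n_2=15  [Q]
∂1: piv[di,do,dp,dx,dy,dz,gi,iw] rk=8  ker:go,gp,gx,gy,gz,io,ix,iy,iz,op,ox,oz,pw,px,pz,wz,xy,xz
∂2: piv[dix,diy,diz,dop,dpx,dxz,gio,gop,gox,goz,gpz,gxy,iwz] rk=13  ker:ixz,opz
∂1c = 3·{d} − 2·{g} − 3·{i} − 3·{o} + {p} + {x} + 3·{y}

cycle:no boundary:no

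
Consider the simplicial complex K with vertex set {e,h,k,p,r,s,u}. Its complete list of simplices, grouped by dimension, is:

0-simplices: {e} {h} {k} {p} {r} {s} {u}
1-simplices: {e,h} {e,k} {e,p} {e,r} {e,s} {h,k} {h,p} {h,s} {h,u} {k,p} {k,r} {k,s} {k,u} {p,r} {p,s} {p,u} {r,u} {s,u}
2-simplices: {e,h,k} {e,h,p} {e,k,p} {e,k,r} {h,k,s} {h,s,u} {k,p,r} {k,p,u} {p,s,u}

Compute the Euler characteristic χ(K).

χ(K)=-2

n_0=7 n_1=18 n_2=9
χ=+7−18+9=-2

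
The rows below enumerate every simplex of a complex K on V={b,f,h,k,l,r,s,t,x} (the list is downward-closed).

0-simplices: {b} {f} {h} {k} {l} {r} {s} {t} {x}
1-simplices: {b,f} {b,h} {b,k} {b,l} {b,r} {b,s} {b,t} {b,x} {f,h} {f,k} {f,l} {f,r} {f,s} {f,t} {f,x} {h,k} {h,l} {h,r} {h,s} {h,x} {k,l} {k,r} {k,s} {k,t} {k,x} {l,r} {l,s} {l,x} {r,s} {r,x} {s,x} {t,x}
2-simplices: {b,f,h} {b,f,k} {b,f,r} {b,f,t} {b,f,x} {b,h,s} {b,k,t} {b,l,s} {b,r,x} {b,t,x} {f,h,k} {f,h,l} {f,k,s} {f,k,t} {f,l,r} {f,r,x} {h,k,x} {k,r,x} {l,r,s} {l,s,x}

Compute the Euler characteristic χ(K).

n_0=9 n_1=32 n_2=20
χ=+9−32+20=-3

χ(K)=-3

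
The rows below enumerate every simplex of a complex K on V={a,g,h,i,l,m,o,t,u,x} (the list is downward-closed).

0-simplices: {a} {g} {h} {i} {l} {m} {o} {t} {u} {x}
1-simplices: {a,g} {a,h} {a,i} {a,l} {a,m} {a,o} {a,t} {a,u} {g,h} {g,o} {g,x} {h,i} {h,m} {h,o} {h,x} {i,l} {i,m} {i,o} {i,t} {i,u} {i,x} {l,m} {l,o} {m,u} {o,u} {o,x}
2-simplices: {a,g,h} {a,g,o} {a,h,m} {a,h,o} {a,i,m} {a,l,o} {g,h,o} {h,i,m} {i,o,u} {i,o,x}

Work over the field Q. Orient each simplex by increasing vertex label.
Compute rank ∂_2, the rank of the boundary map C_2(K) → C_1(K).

n_0=10 n_1=26 n_2=10  [Q]
∂1: piv[ag,ah,ai,al,am,ao,at,au,gx] rk=9  ker:gh,go,hi,hm,ho,hx,il,im,io,it,iu,ix,lm,lo,mu,ou,ox
∂2: piv[agh,ago,ahm,aho,aim,alo,him,iou,iox] rk=9  ker:gho
rk∂_2=9

rank∂_2=9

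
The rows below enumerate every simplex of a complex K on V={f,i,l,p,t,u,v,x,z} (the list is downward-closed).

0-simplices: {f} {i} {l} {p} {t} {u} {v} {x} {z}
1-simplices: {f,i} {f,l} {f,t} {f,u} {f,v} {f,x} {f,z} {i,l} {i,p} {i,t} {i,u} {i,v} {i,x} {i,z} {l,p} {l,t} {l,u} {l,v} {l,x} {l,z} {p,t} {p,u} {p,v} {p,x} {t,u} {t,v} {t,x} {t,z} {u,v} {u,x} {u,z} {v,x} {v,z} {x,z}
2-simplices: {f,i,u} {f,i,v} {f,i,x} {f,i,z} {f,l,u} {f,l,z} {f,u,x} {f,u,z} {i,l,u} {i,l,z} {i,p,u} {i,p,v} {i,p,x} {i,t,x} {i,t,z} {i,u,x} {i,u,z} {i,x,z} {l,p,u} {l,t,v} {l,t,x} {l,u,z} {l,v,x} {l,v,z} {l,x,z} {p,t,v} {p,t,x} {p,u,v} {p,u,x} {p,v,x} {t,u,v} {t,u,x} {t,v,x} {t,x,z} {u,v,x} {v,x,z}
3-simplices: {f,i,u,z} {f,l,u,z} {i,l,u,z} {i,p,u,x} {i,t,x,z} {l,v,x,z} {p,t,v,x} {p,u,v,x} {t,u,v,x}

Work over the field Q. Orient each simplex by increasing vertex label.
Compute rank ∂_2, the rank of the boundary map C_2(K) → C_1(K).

n_0=9 n_1=34 n_2=36 n_3=9  [Q]
∂1: piv[fi,fl,ft,fu,fv,fx,fz,ip] rk=8  ker:il,it,iu,iv,ix,iz,lp,lt,lu,lv,lx,lz,pt,pu,pv,px,tu,tv,tx,tz,uv,ux,uz,vx,vz,xz
∂2: piv[fiu,fiv,fix,fiz,flu,flz,fux,fuz,ilu,ipu,ipv,ipx,itx,itz,ixz,lpu,ltv,ltx,lvx,lvz,lxz,ptv,ptx,puv,tuv] rk=25  ker:ilz,iux,iuz,luz,pux,pvx,tux,tvx,txz,uvx,vxz
∂3: piv[fiuz,fluz,iluz,ipux,itxz,lvxz,ptvx,puvx,tuvx] rk=9
rk∂_2=25

rank∂_2=25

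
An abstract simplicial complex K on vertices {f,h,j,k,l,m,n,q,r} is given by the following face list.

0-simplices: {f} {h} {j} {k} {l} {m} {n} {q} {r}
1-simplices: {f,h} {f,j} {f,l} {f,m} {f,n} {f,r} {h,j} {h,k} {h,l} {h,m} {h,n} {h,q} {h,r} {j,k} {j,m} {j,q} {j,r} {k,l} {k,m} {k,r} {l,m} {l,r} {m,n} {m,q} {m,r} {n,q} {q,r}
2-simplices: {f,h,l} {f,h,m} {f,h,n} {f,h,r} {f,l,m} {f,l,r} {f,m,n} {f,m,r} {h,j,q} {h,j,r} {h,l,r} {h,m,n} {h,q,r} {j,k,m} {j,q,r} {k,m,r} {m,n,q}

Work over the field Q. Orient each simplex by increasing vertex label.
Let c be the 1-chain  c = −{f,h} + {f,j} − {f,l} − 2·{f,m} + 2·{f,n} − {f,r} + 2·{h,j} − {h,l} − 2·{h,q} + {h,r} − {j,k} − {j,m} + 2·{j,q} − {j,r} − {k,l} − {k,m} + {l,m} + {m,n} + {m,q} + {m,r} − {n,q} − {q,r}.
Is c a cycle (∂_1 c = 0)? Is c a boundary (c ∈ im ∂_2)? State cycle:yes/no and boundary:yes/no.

n_0=9 n_1=27 n_2=17  [Q]
∂1: piv[fh,fj,fl,fm,fn,fr,hk,hq] rk=8  ker:hj,hl,hm,hn,hr,jk,jm,jq,jr,kl,km,kr,lm,lr,mn,mq,mr,nq,qr
∂2: piv[fhl,fhm,fhn,fhr,flm,flr,fmn,fmr,hjq,hjr,hqr,jkm,kmr,mnq] rk=14  ker:hlr,hmn,jqr
∂1c = 2·{f} − {h} + 4·{j} + {k} − 4·{l} − 6·{m} + 4·{n} + {q} − {r}

cycle:no boundary:no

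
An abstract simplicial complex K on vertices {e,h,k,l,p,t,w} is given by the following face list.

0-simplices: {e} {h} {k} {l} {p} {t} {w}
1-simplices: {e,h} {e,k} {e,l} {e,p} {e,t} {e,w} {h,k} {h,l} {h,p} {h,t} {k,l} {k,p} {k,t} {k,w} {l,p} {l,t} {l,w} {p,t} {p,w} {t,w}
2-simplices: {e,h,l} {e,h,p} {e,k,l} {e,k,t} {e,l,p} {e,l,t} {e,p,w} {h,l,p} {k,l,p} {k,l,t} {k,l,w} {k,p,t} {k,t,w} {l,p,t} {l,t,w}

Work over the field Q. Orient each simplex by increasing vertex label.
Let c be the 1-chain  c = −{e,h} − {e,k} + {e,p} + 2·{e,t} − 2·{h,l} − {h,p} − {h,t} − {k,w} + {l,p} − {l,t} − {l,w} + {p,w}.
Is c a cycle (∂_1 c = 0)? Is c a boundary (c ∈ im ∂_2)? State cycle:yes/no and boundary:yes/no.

cycle:no boundary:no

n_0=7 n_1=20 n_2=15  [Q]
∂1: piv[eh,ek,el,ep,et,ew] rk=6  ker:hk,hl,hp,ht,kl,kp,kt,kw,lp,lt,lw,pt,pw,tw
∂2: piv[ehl,ehp,ekl,ekt,elp,elt,epw,klp,klw,kpt,ktw] rk=11  ker:hlp,klt,lpt,ltw
∂1c = −{e} + 3·{h} − {l} − {w}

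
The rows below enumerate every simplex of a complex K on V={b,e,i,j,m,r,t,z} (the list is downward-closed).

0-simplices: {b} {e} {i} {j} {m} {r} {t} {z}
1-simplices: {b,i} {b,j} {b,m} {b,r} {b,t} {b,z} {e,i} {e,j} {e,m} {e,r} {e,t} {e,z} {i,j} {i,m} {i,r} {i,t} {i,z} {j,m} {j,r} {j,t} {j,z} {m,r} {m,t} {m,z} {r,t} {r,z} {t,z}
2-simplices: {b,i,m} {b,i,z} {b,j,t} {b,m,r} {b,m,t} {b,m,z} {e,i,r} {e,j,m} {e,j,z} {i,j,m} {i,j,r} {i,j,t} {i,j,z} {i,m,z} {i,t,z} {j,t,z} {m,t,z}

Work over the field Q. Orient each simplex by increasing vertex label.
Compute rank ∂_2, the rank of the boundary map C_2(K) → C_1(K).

n_0=8 n_1=27 n_2=17  [Q]
∂1: piv[bi,bj,bm,br,bt,bz,ei] rk=7  ker:ej,em,er,et,ez,ij,im,ir,it,iz,jm,jr,jt,jz,mr,mt,mz,rt,rz,tz
∂2: piv[bim,biz,bjt,bmr,bmt,bmz,eir,ejm,ejz,ijm,ijr,ijt,ijz,itz,mtz] rk=15  ker:imz,jtz
rk∂_2=15

rank∂_2=15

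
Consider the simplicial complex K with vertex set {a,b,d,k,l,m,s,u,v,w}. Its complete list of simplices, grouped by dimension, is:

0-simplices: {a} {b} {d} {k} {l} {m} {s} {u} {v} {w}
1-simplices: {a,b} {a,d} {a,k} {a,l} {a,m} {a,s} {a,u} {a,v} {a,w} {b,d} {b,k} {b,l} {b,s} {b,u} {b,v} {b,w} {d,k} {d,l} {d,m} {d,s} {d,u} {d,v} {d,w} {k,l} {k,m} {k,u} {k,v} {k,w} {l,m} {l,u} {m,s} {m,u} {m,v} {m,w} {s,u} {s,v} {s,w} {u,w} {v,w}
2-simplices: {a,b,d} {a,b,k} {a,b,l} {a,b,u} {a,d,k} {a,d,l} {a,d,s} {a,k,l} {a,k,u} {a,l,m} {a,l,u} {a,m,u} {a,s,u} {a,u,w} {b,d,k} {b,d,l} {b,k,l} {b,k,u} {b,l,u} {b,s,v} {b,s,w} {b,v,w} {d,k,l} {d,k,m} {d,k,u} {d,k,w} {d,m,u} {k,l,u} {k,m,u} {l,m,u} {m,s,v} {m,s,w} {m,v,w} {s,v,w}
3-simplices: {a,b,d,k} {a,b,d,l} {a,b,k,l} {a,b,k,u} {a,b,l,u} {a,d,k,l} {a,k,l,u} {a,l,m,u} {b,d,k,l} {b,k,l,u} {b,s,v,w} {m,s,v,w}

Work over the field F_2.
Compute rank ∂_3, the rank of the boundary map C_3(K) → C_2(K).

rank∂_3=10

n_0=10 n_1=39 n_2=34 n_3=12  [Z2]
∂1: piv[ab,ad,ak,al,am,as,au,av,aw] rk=9  ker:bd,bk,bl,bs,bu,bv,bw,dk,dl,dm,ds,du,dv,dw,kl,km,ku,kv,kw,lm,lu,ms,mu,mv,mw,su,sv,sw,uw,vw
∂2: piv[abd,abk,abl,abu,adk,adl,ads,akl,aku,alm,alu,amu,asu,auw,bsv,bsw,bvw,dkm,dku,dkw,dmu,msv,msw] rk=23  ker:bdk,bdl,bkl,bku,blu,dkl,klu,kmu,lmu,mvw,svw
∂3: piv[abdk,abdl,abkl,abku,ablu,adkl,aklu,almu,bsvw,msvw] rk=10  ker:bdkl,bklu
rk∂_3=10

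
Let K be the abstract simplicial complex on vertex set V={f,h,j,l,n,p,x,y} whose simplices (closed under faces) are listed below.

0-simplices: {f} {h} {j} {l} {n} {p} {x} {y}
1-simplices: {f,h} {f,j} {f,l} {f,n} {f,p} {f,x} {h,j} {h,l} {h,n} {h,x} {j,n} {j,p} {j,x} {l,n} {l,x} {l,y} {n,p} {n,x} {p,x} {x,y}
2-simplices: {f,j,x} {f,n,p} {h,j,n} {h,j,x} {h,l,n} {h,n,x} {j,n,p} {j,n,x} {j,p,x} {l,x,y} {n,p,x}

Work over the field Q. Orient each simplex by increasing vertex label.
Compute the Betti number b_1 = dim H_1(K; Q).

b_1=4

n_0=8 n_1=20 n_2=11  [Q]
∂1: piv[fh,fj,fl,fn,fp,fx,ly] rk=7  ker:hj,hl,hn,hx,jn,jp,jx,ln,lx,np,nx,px,xy
∂2: piv[fjx,fnp,hjn,hjx,hln,hnx,jnp,jpx,lxy] rk=9  ker:jnx,npx
b_1=(20−7)−9=4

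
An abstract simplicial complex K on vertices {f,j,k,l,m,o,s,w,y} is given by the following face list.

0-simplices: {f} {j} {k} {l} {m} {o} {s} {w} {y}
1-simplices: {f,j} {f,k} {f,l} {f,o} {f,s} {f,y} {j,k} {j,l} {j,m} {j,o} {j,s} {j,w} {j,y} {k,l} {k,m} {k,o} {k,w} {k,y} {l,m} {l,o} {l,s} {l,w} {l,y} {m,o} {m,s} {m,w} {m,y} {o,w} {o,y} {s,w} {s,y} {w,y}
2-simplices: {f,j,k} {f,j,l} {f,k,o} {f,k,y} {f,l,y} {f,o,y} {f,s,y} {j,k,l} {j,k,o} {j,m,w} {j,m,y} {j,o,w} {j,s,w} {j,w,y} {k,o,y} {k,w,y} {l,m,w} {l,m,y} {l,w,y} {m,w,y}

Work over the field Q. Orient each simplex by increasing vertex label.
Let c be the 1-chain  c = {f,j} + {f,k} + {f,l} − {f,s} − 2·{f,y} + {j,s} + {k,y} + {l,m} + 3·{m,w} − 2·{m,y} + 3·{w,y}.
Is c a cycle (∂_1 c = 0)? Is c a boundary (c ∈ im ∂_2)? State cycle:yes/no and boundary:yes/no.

n_0=9 n_1=32 n_2=20  [Q]
∂1: piv[fj,fk,fl,fo,fs,fy,jm,jw] rk=8  ker:jk,jl,jo,js,jy,kl,km,ko,kw,ky,lm,lo,ls,lw,ly,mo,ms,mw,my,ow,oy,sw,sy,wy
∂2: piv[fjk,fjl,fko,fky,fly,foy,fsy,jkl,jko,jmw,jmy,jow,jsw,jwy,kwy,lmw,lmy] rk=17  ker:koy,lwy,mwy
∂1c = 0
c vs im∂2: residual ≠ 0 ⇒ not boundary

cycle:yes boundary:no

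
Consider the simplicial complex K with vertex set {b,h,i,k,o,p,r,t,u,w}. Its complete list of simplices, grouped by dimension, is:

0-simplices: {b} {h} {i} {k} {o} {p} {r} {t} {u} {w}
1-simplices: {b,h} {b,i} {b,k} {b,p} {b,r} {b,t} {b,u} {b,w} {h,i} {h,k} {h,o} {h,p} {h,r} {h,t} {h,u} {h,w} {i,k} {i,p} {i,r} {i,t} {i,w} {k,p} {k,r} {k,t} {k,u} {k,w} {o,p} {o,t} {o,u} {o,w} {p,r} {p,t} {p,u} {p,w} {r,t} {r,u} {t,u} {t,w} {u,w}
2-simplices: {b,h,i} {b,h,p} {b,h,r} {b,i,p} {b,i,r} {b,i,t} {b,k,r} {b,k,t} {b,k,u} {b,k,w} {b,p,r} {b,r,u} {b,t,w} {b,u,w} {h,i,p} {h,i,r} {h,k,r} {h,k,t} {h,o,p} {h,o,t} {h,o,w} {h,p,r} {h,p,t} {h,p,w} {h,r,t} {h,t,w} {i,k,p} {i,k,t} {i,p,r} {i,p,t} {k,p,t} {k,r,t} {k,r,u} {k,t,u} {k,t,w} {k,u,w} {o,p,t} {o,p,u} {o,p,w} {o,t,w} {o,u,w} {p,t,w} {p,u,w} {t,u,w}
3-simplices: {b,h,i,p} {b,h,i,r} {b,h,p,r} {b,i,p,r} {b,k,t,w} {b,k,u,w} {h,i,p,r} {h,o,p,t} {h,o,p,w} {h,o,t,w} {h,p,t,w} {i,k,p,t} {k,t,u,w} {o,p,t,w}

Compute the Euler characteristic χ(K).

χ(K)=1

n_0=10 n_1=39 n_2=44 n_3=14
χ=+10−39+44−14=1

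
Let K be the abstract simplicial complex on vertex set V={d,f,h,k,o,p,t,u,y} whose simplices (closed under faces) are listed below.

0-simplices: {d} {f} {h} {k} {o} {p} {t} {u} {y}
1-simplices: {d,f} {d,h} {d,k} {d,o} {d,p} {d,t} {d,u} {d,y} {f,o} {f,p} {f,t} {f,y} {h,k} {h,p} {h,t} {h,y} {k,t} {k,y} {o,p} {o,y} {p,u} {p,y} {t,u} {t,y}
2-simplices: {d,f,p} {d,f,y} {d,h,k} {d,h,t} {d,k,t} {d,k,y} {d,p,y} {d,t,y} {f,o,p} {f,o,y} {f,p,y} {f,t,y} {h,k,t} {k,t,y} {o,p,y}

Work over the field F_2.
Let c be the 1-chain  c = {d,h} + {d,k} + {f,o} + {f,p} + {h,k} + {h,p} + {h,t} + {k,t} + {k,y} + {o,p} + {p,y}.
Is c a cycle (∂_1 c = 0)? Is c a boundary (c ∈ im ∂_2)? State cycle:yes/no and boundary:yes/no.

cycle:yes boundary:no

n_0=9 n_1=24 n_2=15  [Z2]
∂1: piv[df,dh,dk,do,dp,dt,du,dy] rk=8  ker:fo,fp,ft,fy,hk,hp,ht,hy,kt,ky,op,oy,pu,py,tu,ty
∂2: piv[dfp,dfy,dhk,dht,dkt,dky,dpy,dty,fop,foy,fty] rk=11  ker:fpy,hkt,kty,opy
∂1c = 0
c vs im∂2: residual ≠ 0 ⇒ not boundary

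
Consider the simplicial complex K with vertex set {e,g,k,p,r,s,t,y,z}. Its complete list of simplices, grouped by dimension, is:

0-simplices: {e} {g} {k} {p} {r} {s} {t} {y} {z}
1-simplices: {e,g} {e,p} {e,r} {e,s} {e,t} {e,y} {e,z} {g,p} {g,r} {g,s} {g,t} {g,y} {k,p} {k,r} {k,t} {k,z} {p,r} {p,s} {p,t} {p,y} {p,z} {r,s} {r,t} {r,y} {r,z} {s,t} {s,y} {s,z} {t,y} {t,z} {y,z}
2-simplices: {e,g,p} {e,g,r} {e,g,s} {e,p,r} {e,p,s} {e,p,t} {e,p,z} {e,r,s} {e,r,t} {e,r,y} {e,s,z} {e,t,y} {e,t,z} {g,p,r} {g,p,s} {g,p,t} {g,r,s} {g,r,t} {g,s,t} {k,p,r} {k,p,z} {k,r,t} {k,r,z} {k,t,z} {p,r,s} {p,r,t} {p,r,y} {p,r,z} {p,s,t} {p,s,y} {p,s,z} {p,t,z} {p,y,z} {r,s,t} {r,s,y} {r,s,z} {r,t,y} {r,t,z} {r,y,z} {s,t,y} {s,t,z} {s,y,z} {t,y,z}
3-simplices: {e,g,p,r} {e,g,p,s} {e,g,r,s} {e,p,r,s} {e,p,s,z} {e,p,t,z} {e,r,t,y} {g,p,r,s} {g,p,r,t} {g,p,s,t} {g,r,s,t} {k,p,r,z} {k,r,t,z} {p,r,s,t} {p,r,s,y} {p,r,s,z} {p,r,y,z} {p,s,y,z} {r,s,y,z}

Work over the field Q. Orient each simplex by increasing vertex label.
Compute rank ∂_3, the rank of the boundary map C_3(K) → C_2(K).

n_0=9 n_1=31 n_2=43 n_3=19  [Q]
∂1: piv[eg,ep,er,es,et,ey,ez,kp] rk=8  ker:gp,gr,gs,gt,gy,kr,kt,kz,pr,ps,pt,py,pz,rs,rt,ry,rz,st,sy,sz,ty,tz,yz
∂2: piv[egp,egr,egs,epr,eps,ept,epz,ers,ert,ery,esz,ety,etz,gpt,gst,kpr,kpz,krt,krz,pry,psy,pyz] rk=22  ker:gpr,gps,grs,grt,ktz,prs,prt,prz,pst,psz,ptz,rst,rsy,rsz,rty,rtz,ryz,sty,stz,syz,tyz
∂3: piv[egpr,egps,egrs,eprs,epsz,eptz,erty,gprt,gpst,grst,kprz,krtz,prsy,prsz,pryz,psyz] rk=16  ker:gprs,prst,rsyz
rk∂_3=16

rank∂_3=16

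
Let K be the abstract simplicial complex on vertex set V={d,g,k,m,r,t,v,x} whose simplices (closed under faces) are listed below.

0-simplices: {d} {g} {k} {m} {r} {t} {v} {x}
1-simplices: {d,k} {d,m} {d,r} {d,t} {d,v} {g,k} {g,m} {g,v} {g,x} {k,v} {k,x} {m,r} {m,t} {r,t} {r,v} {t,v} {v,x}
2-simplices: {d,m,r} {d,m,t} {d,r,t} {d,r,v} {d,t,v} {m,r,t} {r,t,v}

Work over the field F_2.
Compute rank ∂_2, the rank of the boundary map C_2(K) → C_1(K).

n_0=8 n_1=17 n_2=7  [Z2]
∂1: piv[dk,dm,dr,dt,dv,gk,gx] rk=7  ker:gm,gv,kv,kx,mr,mt,rt,rv,tv,vx
∂2: piv[dmr,dmt,drt,drv,dtv] rk=5  ker:mrt,rtv
rk∂_2=5

rank∂_2=5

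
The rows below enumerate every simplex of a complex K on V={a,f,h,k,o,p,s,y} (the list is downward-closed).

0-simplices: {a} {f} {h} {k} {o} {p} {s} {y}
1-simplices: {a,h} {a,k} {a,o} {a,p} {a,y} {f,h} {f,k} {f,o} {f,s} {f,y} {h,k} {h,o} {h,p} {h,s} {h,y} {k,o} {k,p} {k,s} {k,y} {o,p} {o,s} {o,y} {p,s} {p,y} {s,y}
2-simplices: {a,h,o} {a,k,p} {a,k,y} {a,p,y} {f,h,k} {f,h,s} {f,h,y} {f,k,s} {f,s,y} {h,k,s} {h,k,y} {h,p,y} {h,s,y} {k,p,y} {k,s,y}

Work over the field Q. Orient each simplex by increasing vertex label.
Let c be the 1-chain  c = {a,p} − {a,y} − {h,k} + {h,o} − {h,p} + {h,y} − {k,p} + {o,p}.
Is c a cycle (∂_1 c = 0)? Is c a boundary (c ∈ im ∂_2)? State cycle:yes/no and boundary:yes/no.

n_0=8 n_1=25 n_2=15  [Q]
∂1: piv[ah,ak,ao,ap,ay,fh,fs] rk=7  ker:fk,fo,fy,hk,ho,hp,hs,hy,ko,kp,ks,ky,op,os,oy,ps,py,sy
∂2: piv[aho,akp,aky,apy,fhk,fhs,fhy,fks,fsy,hky,hpy] rk=11  ker:hks,hsy,kpy,ksy
∂1c = 0
c vs im∂2: residual ≠ 0 ⇒ not boundary

cycle:yes boundary:no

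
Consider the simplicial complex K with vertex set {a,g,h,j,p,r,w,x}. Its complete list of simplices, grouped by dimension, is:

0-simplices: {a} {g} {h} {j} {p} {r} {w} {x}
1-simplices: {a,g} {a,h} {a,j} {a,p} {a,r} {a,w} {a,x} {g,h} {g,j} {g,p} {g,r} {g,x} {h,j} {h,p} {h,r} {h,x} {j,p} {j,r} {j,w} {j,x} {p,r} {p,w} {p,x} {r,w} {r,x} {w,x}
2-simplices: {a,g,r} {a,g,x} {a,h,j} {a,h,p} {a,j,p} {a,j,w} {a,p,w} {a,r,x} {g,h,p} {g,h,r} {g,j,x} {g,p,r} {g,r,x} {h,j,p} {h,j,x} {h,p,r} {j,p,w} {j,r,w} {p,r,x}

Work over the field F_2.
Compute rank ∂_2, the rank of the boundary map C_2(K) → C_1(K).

n_0=8 n_1=26 n_2=19  [Z2]
∂1: piv[ag,ah,aj,ap,ar,aw,ax] rk=7  ker:gh,gj,gp,gr,gx,hj,hp,hr,hx,jp,jr,jw,jx,pr,pw,px,rw,rx,wx
∂2: piv[agr,agx,ahj,ahp,ajp,ajw,apw,arx,ghp,ghr,gjx,gpr,hjx,jrw,prx] rk=15  ker:grx,hjp,hpr,jpw
rk∂_2=15

rank∂_2=15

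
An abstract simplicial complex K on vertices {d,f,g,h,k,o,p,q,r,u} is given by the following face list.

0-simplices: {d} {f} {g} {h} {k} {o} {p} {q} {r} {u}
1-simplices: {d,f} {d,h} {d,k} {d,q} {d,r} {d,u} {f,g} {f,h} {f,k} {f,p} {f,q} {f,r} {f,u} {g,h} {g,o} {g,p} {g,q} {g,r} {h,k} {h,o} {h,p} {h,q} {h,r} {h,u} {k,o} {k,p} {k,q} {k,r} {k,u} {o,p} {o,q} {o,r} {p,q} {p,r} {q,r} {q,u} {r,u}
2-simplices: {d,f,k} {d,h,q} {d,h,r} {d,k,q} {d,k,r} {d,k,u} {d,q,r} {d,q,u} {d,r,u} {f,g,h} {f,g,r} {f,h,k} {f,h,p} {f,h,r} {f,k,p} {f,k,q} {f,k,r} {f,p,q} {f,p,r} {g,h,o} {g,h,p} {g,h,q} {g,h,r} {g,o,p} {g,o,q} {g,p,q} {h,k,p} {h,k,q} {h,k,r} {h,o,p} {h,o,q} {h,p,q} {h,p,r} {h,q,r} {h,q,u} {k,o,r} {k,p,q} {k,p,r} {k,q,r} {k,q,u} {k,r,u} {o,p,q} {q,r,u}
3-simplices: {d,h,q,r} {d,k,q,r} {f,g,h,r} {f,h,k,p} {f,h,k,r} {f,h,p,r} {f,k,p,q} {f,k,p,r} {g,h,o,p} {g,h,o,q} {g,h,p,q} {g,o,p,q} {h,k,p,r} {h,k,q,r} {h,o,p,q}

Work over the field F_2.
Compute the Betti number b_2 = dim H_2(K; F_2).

b_2=4

n_0=10 n_1=37 n_2=43 n_3=15  [Z2]
∂1: piv[df,dh,dk,dq,dr,du,fg,fp,go] rk=9  ker:fh,fk,fq,fr,fu,gh,gp,gq,gr,hk,ho,hp,hq,hr,hu,ko,kp,kq,kr,ku,op,oq,or,pq,pr,qr,qu,ru
∂2: piv[dfk,dhq,dhr,dkq,dkr,dku,dqr,dqu,dru,fgh,fgr,fhk,fhp,fhr,fkp,fkq,fkr,fpq,fpr,gho,ghp,ghq,gop,goq,hqu,kor] rk=26  ker:ghr,gpq,hkp,hkq,hkr,hop,hoq,hpq,hpr,hqr,kpq,kpr,kqr,kqu,kru,opq,qru
∂3: piv[dhqr,dkqr,fghr,fhkp,fhkr,fhpr,fkpq,fkpr,ghop,ghoq,ghpq,gopq,hkqr] rk=13  ker:hkpr,hopq
b_2=(43−26)−13=4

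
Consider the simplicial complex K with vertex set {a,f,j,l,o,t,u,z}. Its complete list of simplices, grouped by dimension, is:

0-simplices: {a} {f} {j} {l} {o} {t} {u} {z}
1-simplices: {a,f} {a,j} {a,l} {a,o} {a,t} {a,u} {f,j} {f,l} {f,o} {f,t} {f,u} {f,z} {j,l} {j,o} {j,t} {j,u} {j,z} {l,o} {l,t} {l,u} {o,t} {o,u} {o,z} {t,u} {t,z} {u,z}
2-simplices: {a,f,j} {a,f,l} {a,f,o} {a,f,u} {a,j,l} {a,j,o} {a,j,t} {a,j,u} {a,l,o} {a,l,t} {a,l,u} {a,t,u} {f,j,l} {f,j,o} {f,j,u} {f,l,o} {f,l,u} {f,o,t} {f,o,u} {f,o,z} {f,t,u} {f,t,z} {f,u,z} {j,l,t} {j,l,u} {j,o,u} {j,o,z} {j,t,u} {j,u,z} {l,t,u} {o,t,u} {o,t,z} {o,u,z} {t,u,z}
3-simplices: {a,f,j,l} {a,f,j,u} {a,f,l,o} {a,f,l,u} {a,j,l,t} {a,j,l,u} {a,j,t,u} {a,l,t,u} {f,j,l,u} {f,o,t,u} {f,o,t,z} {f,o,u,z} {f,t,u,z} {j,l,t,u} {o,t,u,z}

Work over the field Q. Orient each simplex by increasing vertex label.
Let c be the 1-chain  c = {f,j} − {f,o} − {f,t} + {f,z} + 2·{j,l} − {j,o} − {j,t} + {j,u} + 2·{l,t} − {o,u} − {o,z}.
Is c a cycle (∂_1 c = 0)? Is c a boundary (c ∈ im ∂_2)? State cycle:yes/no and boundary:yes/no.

cycle:yes boundary:yes

n_0=8 n_1=26 n_2=34 n_3=15  [Q]
∂1: piv[af,aj,al,ao,at,au,fz] rk=7  ker:fj,fl,fo,ft,fu,jl,jo,jt,ju,jz,lo,lt,lu,ot,ou,oz,tu,tz,uz
∂2: piv[afj,afl,afo,afu,ajl,ajo,ajt,aju,alo,alt,alu,atu,fot,fou,foz,ftu,ftz,fuz,joz] rk=19  ker:fjl,fjo,fju,flo,flu,jlt,jlu,jou,jtu,juz,ltu,otu,otz,ouz,tuz
∂3: piv[afjl,afju,aflo,aflu,ajlt,ajlu,ajtu,altu,fotu,fotz,fouz,ftuz] rk=12  ker:fjlu,jltu,otuz
∂1c = 0
c vs im∂2: reduces to 0 ⇒ boundary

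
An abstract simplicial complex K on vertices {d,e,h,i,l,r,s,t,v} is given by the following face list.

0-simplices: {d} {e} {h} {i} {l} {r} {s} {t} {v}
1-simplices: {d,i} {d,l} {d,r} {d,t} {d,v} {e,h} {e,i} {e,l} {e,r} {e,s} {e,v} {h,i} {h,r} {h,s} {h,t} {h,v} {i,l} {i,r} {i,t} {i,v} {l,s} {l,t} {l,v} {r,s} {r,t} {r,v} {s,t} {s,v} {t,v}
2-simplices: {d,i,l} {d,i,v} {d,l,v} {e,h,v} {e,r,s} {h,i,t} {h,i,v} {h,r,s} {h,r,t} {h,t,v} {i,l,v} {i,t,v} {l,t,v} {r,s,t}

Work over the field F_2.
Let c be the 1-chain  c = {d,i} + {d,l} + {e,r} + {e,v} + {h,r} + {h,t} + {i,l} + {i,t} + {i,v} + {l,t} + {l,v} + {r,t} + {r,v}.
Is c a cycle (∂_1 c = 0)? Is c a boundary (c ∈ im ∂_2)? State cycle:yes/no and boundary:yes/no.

cycle:yes boundary:no

n_0=9 n_1=29 n_2=14  [Z2]
∂1: piv[di,dl,dr,dt,dv,eh,ei,es] rk=8  ker:el,er,ev,hi,hr,hs,ht,hv,il,ir,it,iv,ls,lt,lv,rs,rt,rv,st,sv,tv
∂2: piv[dil,div,dlv,ehv,ers,hit,hiv,hrs,hrt,htv,ltv,rst] rk=12  ker:ilv,itv
∂1c = 0
c vs im∂2: residual ≠ 0 ⇒ not boundary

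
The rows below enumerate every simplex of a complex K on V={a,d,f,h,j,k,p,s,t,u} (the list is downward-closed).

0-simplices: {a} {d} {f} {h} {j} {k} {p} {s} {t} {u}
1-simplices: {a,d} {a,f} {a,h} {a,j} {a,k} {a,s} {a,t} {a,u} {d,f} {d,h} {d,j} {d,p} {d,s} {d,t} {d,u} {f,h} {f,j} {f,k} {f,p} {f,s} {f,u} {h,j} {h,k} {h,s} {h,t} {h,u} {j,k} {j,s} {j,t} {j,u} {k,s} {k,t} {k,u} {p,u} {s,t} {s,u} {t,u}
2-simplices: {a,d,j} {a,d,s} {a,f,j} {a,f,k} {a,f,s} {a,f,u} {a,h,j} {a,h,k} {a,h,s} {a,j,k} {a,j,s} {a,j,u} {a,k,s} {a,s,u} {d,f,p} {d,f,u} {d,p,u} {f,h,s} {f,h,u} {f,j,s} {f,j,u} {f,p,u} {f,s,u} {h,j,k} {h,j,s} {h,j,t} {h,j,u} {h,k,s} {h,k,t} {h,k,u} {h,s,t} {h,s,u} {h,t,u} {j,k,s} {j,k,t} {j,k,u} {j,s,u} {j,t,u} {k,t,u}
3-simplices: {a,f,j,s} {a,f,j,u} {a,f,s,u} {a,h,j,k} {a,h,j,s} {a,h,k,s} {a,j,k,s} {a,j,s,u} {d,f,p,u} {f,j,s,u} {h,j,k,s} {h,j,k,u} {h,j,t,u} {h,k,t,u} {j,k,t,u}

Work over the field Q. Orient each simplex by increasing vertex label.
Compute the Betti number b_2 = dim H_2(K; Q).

b_2=2

n_0=10 n_1=37 n_2=39 n_3=15  [Q]
∂1: piv[ad,af,ah,aj,ak,as,at,au,dp] rk=9  ker:df,dh,dj,ds,dt,du,fh,fj,fk,fp,fs,fu,hj,hk,hs,ht,hu,jk,js,jt,ju,ks,kt,ku,pu,st,su,tu
∂2: piv[adj,ads,afj,afk,afs,afu,ahj,ahk,ahs,ajk,ajs,aju,aks,asu,dfp,dfu,dpu,fhs,fhu,hjt,hkt,hku,hst,htu] rk=24  ker:fjs,fju,fpu,fsu,hjk,hjs,hju,hks,hsu,jks,jkt,jku,jsu,jtu,ktu
∂3: piv[afjs,afju,afsu,ahjk,ahjs,ahks,ajks,ajsu,dfpu,hjku,hjtu,hktu,jktu] rk=13  ker:fjsu,hjks
b_2=(39−24)−13=2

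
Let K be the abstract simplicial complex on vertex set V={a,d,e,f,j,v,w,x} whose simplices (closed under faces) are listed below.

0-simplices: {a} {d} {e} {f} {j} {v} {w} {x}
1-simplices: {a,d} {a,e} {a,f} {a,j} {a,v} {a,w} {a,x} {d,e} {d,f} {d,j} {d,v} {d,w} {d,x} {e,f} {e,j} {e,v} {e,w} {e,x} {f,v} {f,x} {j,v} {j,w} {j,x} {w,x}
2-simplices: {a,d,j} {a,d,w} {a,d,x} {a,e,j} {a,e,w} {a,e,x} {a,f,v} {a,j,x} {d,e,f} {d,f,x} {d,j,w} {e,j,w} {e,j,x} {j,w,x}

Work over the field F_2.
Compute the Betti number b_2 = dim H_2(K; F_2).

n_0=8 n_1=24 n_2=14  [Z2]
∂1: piv[ad,ae,af,aj,av,aw,ax] rk=7  ker:de,df,dj,dv,dw,dx,ef,ej,ev,ew,ex,fv,fx,jv,jw,jx,wx
∂2: piv[adj,adw,adx,aej,aew,aex,afv,ajx,def,dfx,djw,jwx] rk=12  ker:ejw,ejx
b_2=(14−12)−0=2

b_2=2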